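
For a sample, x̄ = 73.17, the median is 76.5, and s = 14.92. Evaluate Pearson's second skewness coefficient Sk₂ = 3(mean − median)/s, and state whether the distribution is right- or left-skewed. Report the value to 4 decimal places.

Sk₂ = 3(73.17 − 76.5) / 14.92 = 3 × -3.3300 / 14.92
    = -9.9900 / 14.92 ≈ -0.6696
Sk₂ < 0 ⇒ mean < median ⇒ left-skewed (negative skew).

-0.6696, left-skewed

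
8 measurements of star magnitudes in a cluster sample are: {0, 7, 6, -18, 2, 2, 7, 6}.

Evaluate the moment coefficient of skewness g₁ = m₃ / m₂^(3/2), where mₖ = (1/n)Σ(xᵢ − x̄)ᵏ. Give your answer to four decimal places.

-1.8336

x̄ = (0 + 7 + 6 - 18 + 2 + 2 + 7 + 6) / 8 = 1.5000
deviations (xᵢ − x̄): -1.5000, 5.5000, 4.5000, -19.5000, 0.5000, 0.5000, 5.5000, 4.5000
Σ(xᵢ − x̄)² = 484.0000 ⇒ m₂ = 484.0000/8 = 60.50000
Σ(xᵢ − x̄)³ = -6903.0000 ⇒ m₃ = -6903.0000/8 = -862.87500
m₂^(3/2) = 60.50000^(1.5) = 470.57956
g₁ = m₃ / m₂^(3/2) = -862.87500 / 470.57956 ≈ -1.8336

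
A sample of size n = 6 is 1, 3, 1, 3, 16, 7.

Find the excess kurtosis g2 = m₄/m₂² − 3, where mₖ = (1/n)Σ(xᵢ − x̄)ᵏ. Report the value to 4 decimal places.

0.1870

x̄ = 5.1667
Σ(xᵢ − x̄)² = 164.8333 ⇒ m₂ = 27.47222
Σ(xᵢ − x̄)⁴ = 14431.8194 ⇒ m₄ = 2405.30324
m₂² = 754.72299
g2 = m₄/m₂² − 3 = 3.18700 − 3 ≈ 0.1870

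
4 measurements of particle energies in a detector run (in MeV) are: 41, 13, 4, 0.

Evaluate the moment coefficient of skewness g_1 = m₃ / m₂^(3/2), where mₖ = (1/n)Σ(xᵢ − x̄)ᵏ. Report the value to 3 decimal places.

x̄ = (41 + 13 + 4 + 0) / 4 = 14.5000
deviations (xᵢ − x̄): 26.5000, -1.5000, -10.5000, -14.5000
Σ(xᵢ − x̄)² = 1025.0000 ⇒ m₂ = 1025.0000/4 = 256.25000
Σ(xᵢ − x̄)³ = 14400.0000 ⇒ m₃ = 14400.0000/4 = 3600.00000
m₂^(3/2) = 256.25000^(1.5) = 4102.00146
g_1 = m₃ / m₂^(3/2) = 3600.00000 / 4102.00146 ≈ 0.878

0.878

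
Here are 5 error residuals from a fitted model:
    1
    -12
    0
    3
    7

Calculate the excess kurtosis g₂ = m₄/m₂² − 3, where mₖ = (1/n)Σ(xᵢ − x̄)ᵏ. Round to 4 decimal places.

-0.3033

x̄ = -0.2000
Σ(xᵢ − x̄)² = 202.8000 ⇒ m₂ = 40.56000
Σ(xᵢ − x̄)⁴ = 22182.0960 ⇒ m₄ = 4436.41920
m₂² = 1645.11360
g₂ = m₄/m₂² − 3 = 2.69673 − 3 ≈ -0.3033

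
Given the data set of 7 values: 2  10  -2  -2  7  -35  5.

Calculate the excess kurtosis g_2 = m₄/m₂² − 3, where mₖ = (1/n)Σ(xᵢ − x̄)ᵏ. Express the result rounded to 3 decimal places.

1.408

x̄ = -2.1429
Σ(xᵢ − x̄)² = 1378.8571 ⇒ m₂ = 196.97959
Σ(xᵢ − x̄)⁴ = 1197144.9913 ⇒ m₄ = 171020.71304
m₂² = 38800.95960
g_2 = m₄/m₂² − 3 = 4.40764 − 3 ≈ 1.408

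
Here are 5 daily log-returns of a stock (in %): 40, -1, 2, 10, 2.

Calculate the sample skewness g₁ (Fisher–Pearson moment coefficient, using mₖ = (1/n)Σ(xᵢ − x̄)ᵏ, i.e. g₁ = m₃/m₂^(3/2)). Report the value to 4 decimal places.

1.2994

x̄ = (40 - 1 + 2 + 10 + 2) / 5 = 10.6000
deviations (xᵢ − x̄): 29.4000, -11.6000, -8.6000, -0.6000, -8.6000
Σ(xᵢ − x̄)² = 1147.2000 ⇒ m₂ = 1147.2000/5 = 229.44000
Σ(xᵢ − x̄)³ = 22578.9600 ⇒ m₃ = 22578.9600/5 = 4515.79200
m₂^(3/2) = 229.44000^(1.5) = 3475.39123
g₁ = m₃ / m₂^(3/2) = 4515.79200 / 3475.39123 ≈ 1.2994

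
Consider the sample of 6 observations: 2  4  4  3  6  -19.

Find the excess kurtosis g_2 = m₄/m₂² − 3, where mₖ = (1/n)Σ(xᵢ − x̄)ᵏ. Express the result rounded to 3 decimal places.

x̄ = 0.0000
Σ(xᵢ − x̄)² = 442.0000 ⇒ m₂ = 73.66667
Σ(xᵢ − x̄)⁴ = 132226.0000 ⇒ m₄ = 22037.66667
m₂² = 5426.77778
g_2 = m₄/m₂² − 3 = 4.06091 − 3 ≈ 1.061

1.061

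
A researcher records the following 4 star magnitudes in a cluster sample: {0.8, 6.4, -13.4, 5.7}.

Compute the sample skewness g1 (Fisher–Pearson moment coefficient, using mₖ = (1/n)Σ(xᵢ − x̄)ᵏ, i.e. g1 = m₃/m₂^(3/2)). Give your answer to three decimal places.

-0.923

x̄ = (0.8 + 6.4 - 13.4 + 5.7) / 4 = -0.1250
deviations (xᵢ − x̄): 0.9250, 6.5250, -13.2750, 5.8250
Σ(xᵢ − x̄)² = 253.5875 ⇒ m₂ = 253.5875/4 = 63.39688
Σ(xᵢ − x̄)³ = -1863.1519 ⇒ m₃ = -1863.1519/4 = -465.78797
m₂^(3/2) = 63.39688^(1.5) = 504.77958
g1 = m₃ / m₂^(3/2) = -465.78797 / 504.77958 ≈ -0.923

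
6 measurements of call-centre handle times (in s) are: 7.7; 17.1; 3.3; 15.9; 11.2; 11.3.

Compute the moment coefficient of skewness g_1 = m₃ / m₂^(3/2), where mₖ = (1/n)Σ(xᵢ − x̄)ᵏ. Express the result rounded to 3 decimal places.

x̄ = (7.7 + 17.1 + 3.3 + 15.9 + 11.2 + 11.3) / 6 = 11.0833
deviations (xᵢ − x̄): -3.3833, 6.0167, -7.7833, 4.8167, 0.1167, 0.2167
Σ(xᵢ − x̄)² = 131.4883 ⇒ m₂ = 131.4883/6 = 21.91472
Σ(xᵢ − x̄)³ = -180.6806 ⇒ m₃ = -180.6806/6 = -30.11343
m₂^(3/2) = 21.91472^(1.5) = 102.58975
g_1 = m₃ / m₂^(3/2) = -30.11343 / 102.58975 ≈ -0.294

-0.294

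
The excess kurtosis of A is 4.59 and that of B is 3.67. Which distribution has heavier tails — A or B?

A

Higher excess kurtosis ⇒ heavier tails relative to the normal distribution.
4.59 vs 3.67: the larger is 4.59, so A has heavier tails.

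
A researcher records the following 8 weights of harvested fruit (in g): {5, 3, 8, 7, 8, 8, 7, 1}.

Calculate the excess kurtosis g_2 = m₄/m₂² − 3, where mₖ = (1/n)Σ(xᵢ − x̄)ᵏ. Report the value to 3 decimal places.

-0.662

x̄ = 5.8750
Σ(xᵢ − x̄)² = 48.8750 ⇒ m₂ = 6.10938
Σ(xᵢ − x̄)⁴ = 698.0879 ⇒ m₄ = 87.26099
m₂² = 37.32446
g_2 = m₄/m₂² − 3 = 2.33790 − 3 ≈ -0.662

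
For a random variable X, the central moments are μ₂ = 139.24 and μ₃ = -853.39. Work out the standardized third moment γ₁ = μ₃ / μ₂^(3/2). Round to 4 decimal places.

σ = √μ₂ = √139.24 = 11.80000
σ³ = μ₂^(3/2) = 1643.03200
γ₁ = μ₃/σ³ = -853.39 / 1643.03200 ≈ -0.5194

-0.5194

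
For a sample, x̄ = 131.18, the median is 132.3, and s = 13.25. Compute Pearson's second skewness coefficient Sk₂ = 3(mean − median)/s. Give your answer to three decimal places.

-0.254

Sk₂ = 3(131.18 − 132.3) / 13.25 = 3 × -1.1200 / 13.25
    = -3.3600 / 13.25 ≈ -0.254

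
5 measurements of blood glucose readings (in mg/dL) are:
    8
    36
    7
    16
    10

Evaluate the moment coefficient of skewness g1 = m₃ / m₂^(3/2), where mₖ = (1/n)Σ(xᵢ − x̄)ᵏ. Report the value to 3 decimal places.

1.217

x̄ = (8 + 36 + 7 + 16 + 10) / 5 = 15.4000
deviations (xᵢ − x̄): -7.4000, 20.6000, -8.4000, 0.6000, -5.4000
Σ(xᵢ − x̄)² = 579.2000 ⇒ m₂ = 579.2000/5 = 115.84000
Σ(xᵢ − x̄)³ = 7586.6400 ⇒ m₃ = 7586.6400/5 = 1517.32800
m₂^(3/2) = 115.84000^(1.5) = 1246.77425
g1 = m₃ / m₂^(3/2) = 1517.32800 / 1246.77425 ≈ 1.217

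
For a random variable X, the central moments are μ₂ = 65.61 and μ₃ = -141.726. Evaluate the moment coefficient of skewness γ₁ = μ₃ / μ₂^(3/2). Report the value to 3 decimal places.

σ = √μ₂ = √65.61 = 8.10000
σ³ = μ₂^(3/2) = 531.44100
γ₁ = μ₃/σ³ = -141.726 / 531.44100 ≈ -0.267

-0.267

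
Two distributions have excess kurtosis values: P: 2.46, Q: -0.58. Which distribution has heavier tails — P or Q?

P

Higher excess kurtosis ⇒ heavier tails relative to the normal distribution.
2.46 vs -0.58: the larger is 2.46, so P has heavier tails. (P is leptokurtic — heavier-than-normal tails; the other is platykurtic.)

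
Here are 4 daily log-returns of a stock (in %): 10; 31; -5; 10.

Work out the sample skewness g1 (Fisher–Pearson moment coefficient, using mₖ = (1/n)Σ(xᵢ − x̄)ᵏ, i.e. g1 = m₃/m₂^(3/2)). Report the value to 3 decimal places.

x̄ = (10 + 31 - 5 + 10) / 4 = 11.5000
deviations (xᵢ − x̄): -1.5000, 19.5000, -16.5000, -1.5000
Σ(xᵢ − x̄)² = 657.0000 ⇒ m₂ = 657.0000/4 = 164.25000
Σ(xᵢ − x̄)³ = 2916.0000 ⇒ m₃ = 2916.0000/4 = 729.00000
m₂^(3/2) = 164.25000^(1.5) = 2105.02892
g1 = m₃ / m₂^(3/2) = 729.00000 / 2105.02892 ≈ 0.346

0.346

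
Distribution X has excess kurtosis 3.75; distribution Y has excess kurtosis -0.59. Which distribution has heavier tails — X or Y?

Higher excess kurtosis ⇒ heavier tails relative to the normal distribution.
3.75 vs -0.59: the larger is 3.75, so X has heavier tails. (X is leptokurtic — heavier-than-normal tails; the other is platykurtic.)

X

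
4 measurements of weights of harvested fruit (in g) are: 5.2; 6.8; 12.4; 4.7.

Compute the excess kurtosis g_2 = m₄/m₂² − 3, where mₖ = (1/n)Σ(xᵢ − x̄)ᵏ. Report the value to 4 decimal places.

x̄ = 7.2750
Σ(xᵢ − x̄)² = 37.4275 ⇒ m₂ = 9.35688
Σ(xᵢ − x̄)⁴ = 752.4376 ⇒ m₄ = 188.10939
m₂² = 87.55111
g_2 = m₄/m₂² − 3 = 2.14857 − 3 ≈ -0.8514

-0.8514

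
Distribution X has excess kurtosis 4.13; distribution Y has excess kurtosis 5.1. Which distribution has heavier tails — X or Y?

Y

Higher excess kurtosis ⇒ heavier tails relative to the normal distribution.
4.13 vs 5.1: the larger is 5.1, so Y has heavier tails.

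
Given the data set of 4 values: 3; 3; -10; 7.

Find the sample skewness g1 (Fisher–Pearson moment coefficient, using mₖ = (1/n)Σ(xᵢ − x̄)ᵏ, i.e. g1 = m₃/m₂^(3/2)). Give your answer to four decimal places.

x̄ = (3 + 3 - 10 + 7) / 4 = 0.7500
deviations (xᵢ − x̄): 2.2500, 2.2500, -10.7500, 6.2500
Σ(xᵢ − x̄)² = 164.7500 ⇒ m₂ = 164.7500/4 = 41.18750
Σ(xᵢ − x̄)³ = -975.3750 ⇒ m₃ = -975.3750/4 = -243.84375
m₂^(3/2) = 41.18750^(1.5) = 264.33103
g1 = m₃ / m₂^(3/2) = -243.84375 / 264.33103 ≈ -0.9225

-0.9225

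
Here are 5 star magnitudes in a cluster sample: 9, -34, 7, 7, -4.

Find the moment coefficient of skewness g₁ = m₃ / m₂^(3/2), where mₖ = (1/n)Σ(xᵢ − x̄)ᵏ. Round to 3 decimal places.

x̄ = (9 - 34 + 7 + 7 - 4) / 5 = -3.0000
deviations (xᵢ − x̄): 12.0000, -31.0000, 10.0000, 10.0000, -1.0000
Σ(xᵢ − x̄)² = 1306.0000 ⇒ m₂ = 1306.0000/5 = 261.20000
Σ(xᵢ − x̄)³ = -26064.0000 ⇒ m₃ = -26064.0000/5 = -5212.80000
m₂^(3/2) = 261.20000^(1.5) = 4221.43162
g₁ = m₃ / m₂^(3/2) = -5212.80000 / 4221.43162 ≈ -1.235

-1.235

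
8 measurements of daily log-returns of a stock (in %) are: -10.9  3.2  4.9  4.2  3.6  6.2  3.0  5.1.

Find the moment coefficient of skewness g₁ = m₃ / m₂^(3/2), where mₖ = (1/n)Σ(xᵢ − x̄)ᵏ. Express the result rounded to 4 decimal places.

x̄ = (-10.9 + 3.2 + 4.9 + 4.2 + 3.6 + 6.2 + 3.0 + 5.1) / 8 = 2.4125
deviations (xᵢ − x̄): -13.3125, 0.7875, 2.4875, 1.7875, 1.1875, 3.7875, 0.5875, 2.6875
Σ(xᵢ − x̄)² = 210.5488 ⇒ m₂ = 210.5488/8 = 26.31859
Σ(xᵢ − x̄)³ = -2262.0646 ⇒ m₃ = -2262.0646/8 = -282.75807
m₂^(3/2) = 26.31859^(1.5) = 135.01873
g₁ = m₃ / m₂^(3/2) = -282.75807 / 135.01873 ≈ -2.0942

-2.0942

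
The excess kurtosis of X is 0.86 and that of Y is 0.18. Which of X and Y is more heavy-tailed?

X

Higher excess kurtosis ⇒ heavier tails relative to the normal distribution.
0.86 vs 0.18: the larger is 0.86, so X has heavier tails.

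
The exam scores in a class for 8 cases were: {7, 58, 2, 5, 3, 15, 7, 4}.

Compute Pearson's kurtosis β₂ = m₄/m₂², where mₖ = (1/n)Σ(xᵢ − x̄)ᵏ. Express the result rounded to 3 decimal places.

x̄ = 12.6250
Σ(xᵢ − x̄)² = 2465.8750 ⇒ m₂ = 308.23438
Σ(xᵢ − x̄)⁴ = 4271305.5566 ⇒ m₄ = 533913.19458
m₂² = 95008.42993
β₂ = m₄/m₂² = 533913.19458 / 95008.42993 ≈ 5.620

5.620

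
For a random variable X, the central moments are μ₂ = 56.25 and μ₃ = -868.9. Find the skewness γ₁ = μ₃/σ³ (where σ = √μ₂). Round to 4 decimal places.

σ = √μ₂ = √56.25 = 7.50000
σ³ = μ₂^(3/2) = 421.87500
γ₁ = μ₃/σ³ = -868.9 / 421.87500 ≈ -2.0596

-2.0596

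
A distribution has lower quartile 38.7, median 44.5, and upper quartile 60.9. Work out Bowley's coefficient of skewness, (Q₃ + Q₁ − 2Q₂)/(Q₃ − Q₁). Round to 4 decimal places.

0.4775

numerator: Q₃ + Q₁ − 2Q₂ = 60.9 + 38.7 − 2×44.5 = 10.6000
denominator: Q₃ − Q₁ = 60.9 − 38.7 = 22.2000
Bowley skewness = 10.6000 / 22.2000 ≈ 0.4775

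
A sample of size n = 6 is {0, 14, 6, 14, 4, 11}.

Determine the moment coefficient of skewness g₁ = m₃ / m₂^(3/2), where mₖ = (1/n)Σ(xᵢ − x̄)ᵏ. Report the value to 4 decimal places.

-0.2401

x̄ = (0 + 14 + 6 + 14 + 4 + 11) / 6 = 8.1667
deviations (xᵢ − x̄): -8.1667, 5.8333, -2.1667, 5.8333, -4.1667, 2.8333
Σ(xᵢ − x̄)² = 164.8333 ⇒ m₂ = 164.8333/6 = 27.47222
Σ(xᵢ − x̄)³ = -207.4444 ⇒ m₃ = -207.4444/6 = -34.57407
m₂^(3/2) = 27.47222^(1.5) = 143.99277
g₁ = m₃ / m₂^(3/2) = -34.57407 / 143.99277 ≈ -0.2401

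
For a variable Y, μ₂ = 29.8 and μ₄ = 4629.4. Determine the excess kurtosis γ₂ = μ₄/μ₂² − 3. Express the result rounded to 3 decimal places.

2.213

μ₂² = 29.8² = 888.04000
μ₄/μ₂² = 4629.4 / 888.04000 = 5.21305
γ₂ = 5.21305 − 3 ≈ 2.213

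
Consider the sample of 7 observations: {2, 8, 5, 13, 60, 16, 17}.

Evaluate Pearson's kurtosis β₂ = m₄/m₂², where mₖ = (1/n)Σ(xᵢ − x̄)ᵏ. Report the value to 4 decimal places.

x̄ = 17.2857
Σ(xᵢ − x̄)² = 2315.4286 ⇒ m₂ = 330.77551
Σ(xᵢ − x̄)⁴ = 3413988.5131 ⇒ m₄ = 487712.64473
m₂² = 109412.43815
β₂ = m₄/m₂² = 487712.64473 / 109412.43815 ≈ 4.4576

4.4576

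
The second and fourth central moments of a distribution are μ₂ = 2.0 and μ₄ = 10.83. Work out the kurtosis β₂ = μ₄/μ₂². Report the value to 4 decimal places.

2.7075

μ₂² = 2.0² = 4.00000
μ₄/μ₂² = 10.83 / 4.00000 = 2.70750
β₂ ≈ 2.7075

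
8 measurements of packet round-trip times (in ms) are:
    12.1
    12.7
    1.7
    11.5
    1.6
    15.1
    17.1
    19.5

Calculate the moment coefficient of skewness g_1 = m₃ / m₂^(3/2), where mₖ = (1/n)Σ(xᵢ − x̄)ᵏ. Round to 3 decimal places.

-0.584

x̄ = (12.1 + 12.7 + 1.7 + 11.5 + 1.6 + 15.1 + 17.1 + 19.5) / 8 = 11.4125
deviations (xᵢ − x̄): 0.6875, 1.2875, -9.7125, 0.0875, -9.8125, 3.6875, 5.6875, 8.0875
Σ(xᵢ − x̄)² = 304.1088 ⇒ m₂ = 304.1088/8 = 38.01359
Σ(xᵢ − x̄)³ = -1095.4411 ⇒ m₃ = -1095.4411/8 = -136.93014
m₂^(3/2) = 38.01359^(1.5) = 234.37344
g_1 = m₃ / m₂^(3/2) = -136.93014 / 234.37344 ≈ -0.584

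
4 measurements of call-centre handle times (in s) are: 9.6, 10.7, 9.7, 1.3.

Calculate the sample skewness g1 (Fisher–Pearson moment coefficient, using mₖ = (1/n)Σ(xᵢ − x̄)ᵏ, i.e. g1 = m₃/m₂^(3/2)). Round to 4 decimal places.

-1.1092

x̄ = (9.6 + 10.7 + 9.7 + 1.3) / 4 = 7.8250
deviations (xᵢ − x̄): 1.7750, 2.8750, 1.8750, -6.5250
Σ(xᵢ − x̄)² = 57.5075 ⇒ m₂ = 57.5075/4 = 14.37687
Σ(xᵢ − x̄)³ = -241.8581 ⇒ m₃ = -241.8581/4 = -60.46453
m₂^(3/2) = 14.37687^(1.5) = 54.51258
g1 = m₃ / m₂^(3/2) = -60.46453 / 54.51258 ≈ -1.1092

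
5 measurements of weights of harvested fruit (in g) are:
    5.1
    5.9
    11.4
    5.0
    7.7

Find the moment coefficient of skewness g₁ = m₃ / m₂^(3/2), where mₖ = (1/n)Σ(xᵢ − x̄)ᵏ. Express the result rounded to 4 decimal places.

0.9850

x̄ = (5.1 + 5.9 + 11.4 + 5.0 + 7.7) / 5 = 7.0200
deviations (xᵢ − x̄): -1.9200, -1.1200, 4.3800, -2.0200, 0.6800
Σ(xᵢ − x̄)² = 28.6680 ⇒ m₂ = 28.6680/5 = 5.73360
Σ(xᵢ − x̄)³ = 67.6169 ⇒ m₃ = 67.6169/5 = 13.52338
m₂^(3/2) = 5.73360^(1.5) = 13.72907
g₁ = m₃ / m₂^(3/2) = 13.52338 / 13.72907 ≈ 0.9850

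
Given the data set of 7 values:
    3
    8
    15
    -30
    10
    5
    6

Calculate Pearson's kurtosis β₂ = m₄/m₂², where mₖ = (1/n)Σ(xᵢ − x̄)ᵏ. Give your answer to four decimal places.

x̄ = 2.4286
Σ(xᵢ − x̄)² = 1317.7143 ⇒ m₂ = 188.24490
Σ(xᵢ − x̄)⁴ = 1135321.5977 ⇒ m₄ = 162188.79967
m₂² = 35436.14161
β₂ = m₄/m₂² = 162188.79967 / 35436.14161 ≈ 4.5769

4.5769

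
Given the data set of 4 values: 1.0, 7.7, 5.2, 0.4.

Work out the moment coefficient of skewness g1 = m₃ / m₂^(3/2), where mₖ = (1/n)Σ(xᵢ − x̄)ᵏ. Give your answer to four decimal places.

x̄ = (1.0 + 7.7 + 5.2 + 0.4) / 4 = 3.5750
deviations (xᵢ − x̄): -2.5750, 4.1250, 1.6250, -3.1750
Σ(xᵢ − x̄)² = 36.3675 ⇒ m₂ = 36.3675/4 = 9.09188
Σ(xᵢ − x̄)³ = 25.4006 ⇒ m₃ = 25.4006/4 = 6.35016
m₂^(3/2) = 9.09188^(1.5) = 27.41449
g1 = m₃ / m₂^(3/2) = 6.35016 / 27.41449 ≈ 0.2316

0.2316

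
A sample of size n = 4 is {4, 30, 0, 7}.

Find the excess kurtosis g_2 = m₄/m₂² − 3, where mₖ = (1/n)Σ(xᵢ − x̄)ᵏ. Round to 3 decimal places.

x̄ = 10.2500
Σ(xᵢ − x̄)² = 544.7500 ⇒ m₂ = 136.18750
Σ(xᵢ − x̄)⁴ = 164824.3281 ⇒ m₄ = 41206.08203
m₂² = 18547.03516
g_2 = m₄/m₂² − 3 = 2.22171 − 3 ≈ -0.778

-0.778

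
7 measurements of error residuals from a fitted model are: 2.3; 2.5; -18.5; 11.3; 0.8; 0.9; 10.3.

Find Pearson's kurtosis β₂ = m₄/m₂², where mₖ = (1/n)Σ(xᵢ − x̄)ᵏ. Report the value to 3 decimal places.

x̄ = 1.3714
Σ(xᵢ − x̄)² = 575.8543 ⇒ m₂ = 82.26490
Σ(xᵢ − x̄)⁴ = 172000.2529 ⇒ m₄ = 24571.46470
m₂² = 6767.51344
β₂ = m₄/m₂² = 24571.46470 / 6767.51344 ≈ 3.631

3.631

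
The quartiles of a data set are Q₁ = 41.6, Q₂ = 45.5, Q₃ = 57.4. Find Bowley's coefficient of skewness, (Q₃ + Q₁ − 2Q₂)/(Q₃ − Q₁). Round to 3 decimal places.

0.506

numerator: Q₃ + Q₁ − 2Q₂ = 57.4 + 41.6 − 2×45.5 = 8.0000
denominator: Q₃ − Q₁ = 57.4 − 41.6 = 15.8000
Bowley skewness = 8.0000 / 15.8000 ≈ 0.506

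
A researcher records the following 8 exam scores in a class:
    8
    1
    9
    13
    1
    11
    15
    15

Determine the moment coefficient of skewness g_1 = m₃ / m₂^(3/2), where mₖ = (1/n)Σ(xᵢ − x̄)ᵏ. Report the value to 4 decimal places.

x̄ = (8 + 1 + 9 + 13 + 1 + 11 + 15 + 15) / 8 = 9.1250
deviations (xᵢ − x̄): -1.1250, -8.1250, -0.1250, 3.8750, -8.1250, 1.8750, 5.8750, 5.8750
Σ(xᵢ − x̄)² = 220.8750 ⇒ m₂ = 220.8750/8 = 27.60938
Σ(xᵢ − x̄)³ = -603.8438 ⇒ m₃ = -603.8438/8 = -75.48047
m₂^(3/2) = 27.60938^(1.5) = 145.07242
g_1 = m₃ / m₂^(3/2) = -75.48047 / 145.07242 ≈ -0.5203

-0.5203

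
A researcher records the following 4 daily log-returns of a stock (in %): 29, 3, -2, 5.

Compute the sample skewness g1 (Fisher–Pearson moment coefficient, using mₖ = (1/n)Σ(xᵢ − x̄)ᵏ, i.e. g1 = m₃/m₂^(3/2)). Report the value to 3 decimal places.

x̄ = (29 + 3 - 2 + 5) / 4 = 8.7500
deviations (xᵢ − x̄): 20.2500, -5.7500, -10.7500, -3.7500
Σ(xᵢ − x̄)² = 572.7500 ⇒ m₂ = 572.7500/4 = 143.18750
Σ(xᵢ − x̄)³ = 6818.6250 ⇒ m₃ = 6818.6250/4 = 1704.65625
m₂^(3/2) = 143.18750^(1.5) = 1713.39565
g1 = m₃ / m₂^(3/2) = 1704.65625 / 1713.39565 ≈ 0.995

0.995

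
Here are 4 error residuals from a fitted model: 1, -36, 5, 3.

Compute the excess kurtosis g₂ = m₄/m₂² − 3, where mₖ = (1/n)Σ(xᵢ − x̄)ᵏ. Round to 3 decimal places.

x̄ = -6.7500
Σ(xᵢ − x̄)² = 1148.7500 ⇒ m₂ = 287.18750
Σ(xᵢ − x̄)⁴ = 763692.8281 ⇒ m₄ = 190923.20703
m₂² = 82476.66016
g₂ = m₄/m₂² − 3 = 2.31488 − 3 ≈ -0.685

-0.685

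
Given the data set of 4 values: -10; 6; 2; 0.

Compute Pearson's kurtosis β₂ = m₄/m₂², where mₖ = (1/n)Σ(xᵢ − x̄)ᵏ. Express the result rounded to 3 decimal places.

x̄ = -0.5000
Σ(xᵢ − x̄)² = 139.0000 ⇒ m₂ = 34.75000
Σ(xᵢ − x̄)⁴ = 9969.2500 ⇒ m₄ = 2492.31250
m₂² = 1207.56250
β₂ = m₄/m₂² = 2492.31250 / 1207.56250 ≈ 2.064

2.064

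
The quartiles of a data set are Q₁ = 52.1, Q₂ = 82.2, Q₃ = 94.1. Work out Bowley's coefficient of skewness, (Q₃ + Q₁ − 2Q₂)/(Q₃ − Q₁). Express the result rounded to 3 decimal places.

numerator: Q₃ + Q₁ − 2Q₂ = 94.1 + 52.1 − 2×82.2 = -18.2000
denominator: Q₃ − Q₁ = 94.1 − 52.1 = 42.0000
Bowley skewness = -18.2000 / 42.0000 ≈ -0.433

-0.433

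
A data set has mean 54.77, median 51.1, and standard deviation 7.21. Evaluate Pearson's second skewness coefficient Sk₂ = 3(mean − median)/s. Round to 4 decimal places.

1.5270

Sk₂ = 3(54.77 − 51.1) / 7.21 = 3 × 3.6700 / 7.21
    = 11.0100 / 7.21 ≈ 1.5270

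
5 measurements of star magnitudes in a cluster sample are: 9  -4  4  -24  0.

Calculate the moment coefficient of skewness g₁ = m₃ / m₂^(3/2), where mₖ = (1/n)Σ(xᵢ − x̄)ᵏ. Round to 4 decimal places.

-0.9802

x̄ = (9 - 4 + 4 - 24 + 0) / 5 = -3.0000
deviations (xᵢ − x̄): 12.0000, -1.0000, 7.0000, -21.0000, 3.0000
Σ(xᵢ − x̄)² = 644.0000 ⇒ m₂ = 644.0000/5 = 128.80000
Σ(xᵢ − x̄)³ = -7164.0000 ⇒ m₃ = -7164.0000/5 = -1432.80000
m₂^(3/2) = 128.80000^(1.5) = 1461.75233
g₁ = m₃ / m₂^(3/2) = -1432.80000 / 1461.75233 ≈ -0.9802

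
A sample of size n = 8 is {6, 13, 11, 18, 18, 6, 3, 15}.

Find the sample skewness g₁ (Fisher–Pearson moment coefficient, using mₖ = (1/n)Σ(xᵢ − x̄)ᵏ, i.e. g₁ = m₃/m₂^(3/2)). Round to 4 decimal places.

-0.1427

x̄ = (6 + 13 + 11 + 18 + 18 + 6 + 3 + 15) / 8 = 11.2500
deviations (xᵢ − x̄): -5.2500, 1.7500, -0.2500, 6.7500, 6.7500, -5.2500, -8.2500, 3.7500
Σ(xᵢ − x̄)² = 231.5000 ⇒ m₂ = 231.5000/8 = 28.93750
Σ(xᵢ − x̄)³ = -177.7500 ⇒ m₃ = -177.7500/8 = -22.21875
m₂^(3/2) = 28.93750^(1.5) = 155.66519
g₁ = m₃ / m₂^(3/2) = -22.21875 / 155.66519 ≈ -0.1427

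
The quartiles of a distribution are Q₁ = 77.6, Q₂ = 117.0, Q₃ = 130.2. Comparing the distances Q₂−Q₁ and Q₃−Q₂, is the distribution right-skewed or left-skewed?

left-skewed

Q₂ − Q₁ = 39.4;  Q₃ − Q₂ = 13.2
Q₂ − Q₁ > Q₃ − Q₂ ⇒ the lower half is more spread out ⇒ left-skewed.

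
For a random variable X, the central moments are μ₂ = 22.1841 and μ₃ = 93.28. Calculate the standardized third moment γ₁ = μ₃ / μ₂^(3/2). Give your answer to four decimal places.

σ = √μ₂ = √22.1841 = 4.71000
σ³ = μ₂^(3/2) = 104.48711
γ₁ = μ₃/σ³ = 93.28 / 104.48711 ≈ 0.8927

0.8927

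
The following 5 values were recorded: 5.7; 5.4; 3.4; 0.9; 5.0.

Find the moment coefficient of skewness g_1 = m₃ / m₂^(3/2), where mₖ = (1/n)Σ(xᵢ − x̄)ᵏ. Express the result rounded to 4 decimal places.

x̄ = (5.7 + 5.4 + 3.4 + 0.9 + 5.0) / 5 = 4.0800
deviations (xᵢ − x̄): 1.6200, 1.3200, -0.6800, -3.1800, 0.9200
Σ(xᵢ − x̄)² = 15.7880 ⇒ m₂ = 15.7880/5 = 3.15760
Σ(xᵢ − x̄)³ = -25.1417 ⇒ m₃ = -25.1417/5 = -5.02834
m₂^(3/2) = 3.15760^(1.5) = 5.61094
g_1 = m₃ / m₂^(3/2) = -5.02834 / 5.61094 ≈ -0.8962

-0.8962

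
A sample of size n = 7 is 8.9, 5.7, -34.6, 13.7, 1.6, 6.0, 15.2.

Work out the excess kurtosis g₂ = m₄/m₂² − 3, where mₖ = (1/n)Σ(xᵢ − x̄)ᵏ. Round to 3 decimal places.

x̄ = 2.3571
Σ(xᵢ − x̄)² = 1727.2571 ⇒ m₂ = 246.75102
Σ(xᵢ − x̄)⁴ = 1911384.9864 ⇒ m₄ = 273054.99805
m₂² = 60886.06607
g₂ = m₄/m₂² − 3 = 4.48469 − 3 ≈ 1.485

1.485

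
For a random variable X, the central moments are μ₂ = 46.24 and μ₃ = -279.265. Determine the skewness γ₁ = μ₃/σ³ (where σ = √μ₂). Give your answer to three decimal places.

σ = √μ₂ = √46.24 = 6.80000
σ³ = μ₂^(3/2) = 314.43200
γ₁ = μ₃/σ³ = -279.265 / 314.43200 ≈ -0.888

-0.888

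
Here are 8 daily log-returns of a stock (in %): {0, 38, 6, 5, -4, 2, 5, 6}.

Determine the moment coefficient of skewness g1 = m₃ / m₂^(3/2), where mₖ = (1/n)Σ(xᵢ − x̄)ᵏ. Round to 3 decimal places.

1.926

x̄ = (0 + 38 + 6 + 5 - 4 + 2 + 5 + 6) / 8 = 7.2500
deviations (xᵢ − x̄): -7.2500, 30.7500, -1.2500, -2.2500, -11.2500, -5.2500, -2.2500, -1.2500
Σ(xᵢ − x̄)² = 1165.5000 ⇒ m₂ = 1165.5000/8 = 145.68750
Σ(xᵢ − x̄)³ = 27099.7500 ⇒ m₃ = 27099.7500/8 = 3387.46875
m₂^(3/2) = 145.68750^(1.5) = 1758.46382
g1 = m₃ / m₂^(3/2) = 3387.46875 / 1758.46382 ≈ 1.926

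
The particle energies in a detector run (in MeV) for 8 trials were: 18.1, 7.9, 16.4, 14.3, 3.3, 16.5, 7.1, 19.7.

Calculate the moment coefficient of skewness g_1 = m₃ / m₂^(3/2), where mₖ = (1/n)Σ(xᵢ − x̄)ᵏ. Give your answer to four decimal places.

x̄ = (18.1 + 7.9 + 16.4 + 14.3 + 3.3 + 16.5 + 7.1 + 19.7) / 8 = 12.9125
deviations (xᵢ − x̄): 5.1875, -5.0125, 3.4875, 1.3875, -9.6125, 3.5875, -5.8125, 6.7875
Σ(xᵢ − x̄)² = 251.2488 ⇒ m₂ = 251.2488/8 = 31.40609
Σ(xᵢ − x̄)³ = -666.9548 ⇒ m₃ = -666.9548/8 = -83.36936
m₂^(3/2) = 31.40609^(1.5) = 176.00333
g_1 = m₃ / m₂^(3/2) = -83.36936 / 176.00333 ≈ -0.4737

-0.4737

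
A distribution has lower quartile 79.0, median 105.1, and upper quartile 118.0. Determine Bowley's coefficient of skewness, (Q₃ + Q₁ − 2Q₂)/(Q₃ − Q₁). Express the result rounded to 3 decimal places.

-0.338

numerator: Q₃ + Q₁ − 2Q₂ = 118.0 + 79.0 − 2×105.1 = -13.2000
denominator: Q₃ − Q₁ = 118.0 − 79.0 = 39.0000
Bowley skewness = -13.2000 / 39.0000 ≈ -0.338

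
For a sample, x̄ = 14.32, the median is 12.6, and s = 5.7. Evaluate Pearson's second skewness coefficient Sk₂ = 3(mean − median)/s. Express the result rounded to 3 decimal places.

0.905

Sk₂ = 3(14.32 − 12.6) / 5.7 = 3 × 1.7200 / 5.7
    = 5.1600 / 5.7 ≈ 0.905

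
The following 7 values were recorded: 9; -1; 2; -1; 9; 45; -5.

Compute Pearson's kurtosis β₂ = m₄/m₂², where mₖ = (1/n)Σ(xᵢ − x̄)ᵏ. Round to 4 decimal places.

x̄ = 8.2857
Σ(xᵢ − x̄)² = 1737.4286 ⇒ m₂ = 248.20408
Σ(xᵢ − x̄)⁴ = 1864525.6968 ⇒ m₄ = 266360.81383
m₂² = 61605.26614
β₂ = m₄/m₂² = 266360.81383 / 61605.26614 ≈ 4.3237

4.3237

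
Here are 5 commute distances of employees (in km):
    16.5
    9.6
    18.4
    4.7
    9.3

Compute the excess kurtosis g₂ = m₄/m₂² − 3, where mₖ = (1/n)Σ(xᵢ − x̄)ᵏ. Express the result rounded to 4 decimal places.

-1.4526

x̄ = 11.7000
Σ(xᵢ − x̄)² = 127.1000 ⇒ m₂ = 25.42000
Σ(xᵢ − x̄)⁴ = 4999.5794 ⇒ m₄ = 999.91588
m₂² = 646.17640
g₂ = m₄/m₂² − 3 = 1.54743 − 3 ≈ -1.4526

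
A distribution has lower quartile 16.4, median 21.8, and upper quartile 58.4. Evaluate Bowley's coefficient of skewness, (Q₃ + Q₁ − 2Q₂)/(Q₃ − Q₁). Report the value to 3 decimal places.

0.743

numerator: Q₃ + Q₁ − 2Q₂ = 58.4 + 16.4 − 2×21.8 = 31.2000
denominator: Q₃ − Q₁ = 58.4 − 16.4 = 42.0000
Bowley skewness = 31.2000 / 42.0000 ≈ 0.743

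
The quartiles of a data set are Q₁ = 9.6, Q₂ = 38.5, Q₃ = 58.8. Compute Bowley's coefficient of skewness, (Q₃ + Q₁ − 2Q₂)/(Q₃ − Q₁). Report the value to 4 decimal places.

numerator: Q₃ + Q₁ − 2Q₂ = 58.8 + 9.6 − 2×38.5 = -8.6000
denominator: Q₃ − Q₁ = 58.8 − 9.6 = 49.2000
Bowley skewness = -8.6000 / 49.2000 ≈ -0.1748

-0.1748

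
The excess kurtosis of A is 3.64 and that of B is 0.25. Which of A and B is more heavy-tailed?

A

Higher excess kurtosis ⇒ heavier tails relative to the normal distribution.
3.64 vs 0.25: the larger is 3.64, so A has heavier tails.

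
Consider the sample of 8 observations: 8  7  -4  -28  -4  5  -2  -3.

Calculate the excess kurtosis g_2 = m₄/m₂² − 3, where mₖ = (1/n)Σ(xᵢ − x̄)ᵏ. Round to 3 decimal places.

1.227

x̄ = -2.6250
Σ(xᵢ − x̄)² = 911.8750 ⇒ m₂ = 113.98438
Σ(xᵢ − x̄)⁴ = 439309.3691 ⇒ m₄ = 54913.67114
m₂² = 12992.43774
g_2 = m₄/m₂² − 3 = 4.22659 − 3 ≈ 1.227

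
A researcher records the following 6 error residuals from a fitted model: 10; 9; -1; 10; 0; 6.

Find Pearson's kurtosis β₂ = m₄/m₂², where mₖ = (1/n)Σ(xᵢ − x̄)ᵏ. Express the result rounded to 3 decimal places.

1.465

x̄ = 5.6667
Σ(xᵢ − x̄)² = 125.3333 ⇒ m₂ = 20.88889
Σ(xᵢ − x̄)⁴ = 3835.1111 ⇒ m₄ = 639.18519
m₂² = 436.34568
β₂ = m₄/m₂² = 639.18519 / 436.34568 ≈ 1.465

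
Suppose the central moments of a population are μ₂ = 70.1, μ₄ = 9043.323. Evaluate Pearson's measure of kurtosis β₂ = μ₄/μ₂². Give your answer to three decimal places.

μ₂² = 70.1² = 4914.01000
μ₄/μ₂² = 9043.323 / 4914.01000 = 1.84031
β₂ ≈ 1.840

1.840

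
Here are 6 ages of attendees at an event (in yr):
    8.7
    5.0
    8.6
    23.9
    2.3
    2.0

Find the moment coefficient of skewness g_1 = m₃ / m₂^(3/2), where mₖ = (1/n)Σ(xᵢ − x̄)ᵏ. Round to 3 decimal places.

1.298

x̄ = (8.7 + 5.0 + 8.6 + 23.9 + 2.3 + 2.0) / 6 = 8.4167
deviations (xᵢ − x̄): 0.2833, -3.4167, 0.1833, 15.4833, -6.1167, -6.4167
Σ(xᵢ − x̄)² = 330.1083 ⇒ m₂ = 330.1083/6 = 55.01806
Σ(xᵢ − x̄)³ = 3178.9756 ⇒ m₃ = 3178.9756/6 = 529.82926
m₂^(3/2) = 55.01806^(1.5) = 408.09179
g_1 = m₃ / m₂^(3/2) = 529.82926 / 408.09179 ≈ 1.298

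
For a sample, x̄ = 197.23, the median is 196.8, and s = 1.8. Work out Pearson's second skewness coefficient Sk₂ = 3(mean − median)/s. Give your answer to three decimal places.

0.717

Sk₂ = 3(197.23 − 196.8) / 1.8 = 3 × 0.4300 / 1.8
    = 1.2900 / 1.8 ≈ 0.717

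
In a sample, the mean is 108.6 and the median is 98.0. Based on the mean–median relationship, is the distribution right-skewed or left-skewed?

right-skewed

mean − median = 108.6 − 98.0 = 10.6
mean > median ⇒ the longer tail is on the right ⇒ right-skewed (positively skewed).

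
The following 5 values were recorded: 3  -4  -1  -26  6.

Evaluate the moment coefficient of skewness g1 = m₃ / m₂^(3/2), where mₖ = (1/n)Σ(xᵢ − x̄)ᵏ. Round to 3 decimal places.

-1.172

x̄ = (3 - 4 - 1 - 26 + 6) / 5 = -4.4000
deviations (xᵢ − x̄): 7.4000, 0.4000, 3.4000, -21.6000, 10.4000
Σ(xᵢ − x̄)² = 641.2000 ⇒ m₂ = 641.2000/5 = 128.24000
Σ(xᵢ − x̄)³ = -8508.2400 ⇒ m₃ = -8508.2400/5 = -1701.64800
m₂^(3/2) = 128.24000^(1.5) = 1452.22953
g1 = m₃ / m₂^(3/2) = -1701.64800 / 1452.22953 ≈ -1.172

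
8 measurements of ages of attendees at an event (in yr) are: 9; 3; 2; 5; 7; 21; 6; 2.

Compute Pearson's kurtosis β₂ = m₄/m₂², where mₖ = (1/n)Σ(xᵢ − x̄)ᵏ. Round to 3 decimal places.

4.492

x̄ = 6.8750
Σ(xᵢ − x̄)² = 270.8750 ⇒ m₂ = 33.85938
Σ(xᵢ − x̄)⁴ = 41194.9004 ⇒ m₄ = 5149.36255
m₂² = 1146.45728
β₂ = m₄/m₂² = 5149.36255 / 1146.45728 ≈ 4.492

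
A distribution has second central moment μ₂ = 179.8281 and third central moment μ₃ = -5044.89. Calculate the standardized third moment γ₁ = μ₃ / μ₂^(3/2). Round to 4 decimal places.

-2.0920

σ = √μ₂ = √179.8281 = 13.41000
σ³ = μ₂^(3/2) = 2411.49482
γ₁ = μ₃/σ³ = -5044.89 / 2411.49482 ≈ -2.0920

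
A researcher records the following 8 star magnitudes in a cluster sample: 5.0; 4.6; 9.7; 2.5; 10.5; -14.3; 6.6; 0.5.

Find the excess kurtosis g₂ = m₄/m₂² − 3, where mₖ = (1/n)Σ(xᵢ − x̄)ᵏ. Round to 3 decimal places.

1.290

x̄ = 3.1375
Σ(xᵢ − x̄)² = 426.2988 ⇒ m₂ = 53.28734
Σ(xᵢ − x̄)⁴ = 97458.3281 ⇒ m₄ = 12182.29101
m₂² = 2839.54100
g₂ = m₄/m₂² − 3 = 4.29023 − 3 ≈ 1.290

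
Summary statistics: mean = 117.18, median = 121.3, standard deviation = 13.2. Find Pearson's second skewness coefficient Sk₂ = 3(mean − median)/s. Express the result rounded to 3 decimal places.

-0.936

Sk₂ = 3(117.18 − 121.3) / 13.2 = 3 × -4.1200 / 13.2
    = -12.3600 / 13.2 ≈ -0.936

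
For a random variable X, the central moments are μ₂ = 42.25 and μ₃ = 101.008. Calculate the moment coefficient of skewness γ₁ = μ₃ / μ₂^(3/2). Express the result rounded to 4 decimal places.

σ = √μ₂ = √42.25 = 6.50000
σ³ = μ₂^(3/2) = 274.62500
γ₁ = μ₃/σ³ = 101.008 / 274.62500 ≈ 0.3678

0.3678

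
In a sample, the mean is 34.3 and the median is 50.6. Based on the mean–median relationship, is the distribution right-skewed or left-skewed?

left-skewed

mean − median = 34.3 − 50.6 = -16.3
mean < median ⇒ the longer tail is on the left ⇒ left-skewed (negatively skewed).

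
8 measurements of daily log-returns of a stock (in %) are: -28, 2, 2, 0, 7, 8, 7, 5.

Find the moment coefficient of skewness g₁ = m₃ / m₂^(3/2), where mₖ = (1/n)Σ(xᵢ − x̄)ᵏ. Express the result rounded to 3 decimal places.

-2.008

x̄ = (-28 + 2 + 2 + 0 + 7 + 8 + 7 + 5) / 8 = 0.3750
deviations (xᵢ − x̄): -28.3750, 1.6250, 1.6250, -0.3750, 6.6250, 7.6250, 6.6250, 4.6250
Σ(xᵢ − x̄)² = 977.8750 ⇒ m₂ = 977.8750/8 = 122.23438
Σ(xᵢ − x̄)³ = -21713.5313 ⇒ m₃ = -21713.5313/8 = -2714.19141
m₂^(3/2) = 122.23438^(1.5) = 1351.41904
g₁ = m₃ / m₂^(3/2) = -2714.19141 / 1351.41904 ≈ -2.008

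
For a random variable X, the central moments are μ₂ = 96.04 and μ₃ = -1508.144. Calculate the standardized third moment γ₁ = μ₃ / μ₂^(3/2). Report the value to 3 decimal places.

σ = √μ₂ = √96.04 = 9.80000
σ³ = μ₂^(3/2) = 941.19200
γ₁ = μ₃/σ³ = -1508.144 / 941.19200 ≈ -1.602

-1.602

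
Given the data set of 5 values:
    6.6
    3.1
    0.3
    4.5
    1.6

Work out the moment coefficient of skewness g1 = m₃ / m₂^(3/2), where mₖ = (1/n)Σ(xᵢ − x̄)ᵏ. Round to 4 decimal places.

x̄ = (6.6 + 3.1 + 0.3 + 4.5 + 1.6) / 5 = 3.2200
deviations (xᵢ − x̄): 3.3800, -0.1200, -2.9200, 1.2800, -1.6200
Σ(xᵢ − x̄)² = 24.2280 ⇒ m₂ = 24.2280/5 = 4.84560
Σ(xᵢ − x̄)³ = 11.5613 ⇒ m₃ = 11.5613/5 = 2.31226
m₂^(3/2) = 4.84560^(1.5) = 10.66649
g1 = m₃ / m₂^(3/2) = 2.31226 / 10.66649 ≈ 0.2168

0.2168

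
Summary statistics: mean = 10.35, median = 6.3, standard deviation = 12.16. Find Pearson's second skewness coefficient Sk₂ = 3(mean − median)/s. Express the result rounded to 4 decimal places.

0.9992

Sk₂ = 3(10.35 − 6.3) / 12.16 = 3 × 4.0500 / 12.16
    = 12.1500 / 12.16 ≈ 0.9992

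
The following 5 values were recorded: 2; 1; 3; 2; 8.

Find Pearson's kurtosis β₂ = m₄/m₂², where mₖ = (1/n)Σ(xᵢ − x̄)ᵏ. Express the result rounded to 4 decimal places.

2.9432

x̄ = 3.2000
Σ(xᵢ − x̄)² = 30.8000 ⇒ m₂ = 6.16000
Σ(xᵢ − x̄)⁴ = 558.4160 ⇒ m₄ = 111.68320
m₂² = 37.94560
β₂ = m₄/m₂² = 111.68320 / 37.94560 ≈ 2.9432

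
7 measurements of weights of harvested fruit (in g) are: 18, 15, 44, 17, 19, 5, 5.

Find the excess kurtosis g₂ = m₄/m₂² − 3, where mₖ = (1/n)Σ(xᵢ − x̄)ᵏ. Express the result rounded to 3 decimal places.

0.593

x̄ = 17.5714
Σ(xᵢ − x̄)² = 1023.7143 ⇒ m₂ = 146.24490
Σ(xᵢ − x̄)⁴ = 537861.3120 ⇒ m₄ = 76837.33028
m₂² = 21387.57018
g₂ = m₄/m₂² − 3 = 3.59262 − 3 ≈ 0.593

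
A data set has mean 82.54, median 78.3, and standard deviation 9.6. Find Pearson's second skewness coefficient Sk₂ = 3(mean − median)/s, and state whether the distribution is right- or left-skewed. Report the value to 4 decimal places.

Sk₂ = 3(82.54 − 78.3) / 9.6 = 3 × 4.2400 / 9.6
    = 12.7200 / 9.6 ≈ 1.3250
Sk₂ > 0 ⇒ mean > median ⇒ right-skewed (positive skew).

1.3250, right-skewed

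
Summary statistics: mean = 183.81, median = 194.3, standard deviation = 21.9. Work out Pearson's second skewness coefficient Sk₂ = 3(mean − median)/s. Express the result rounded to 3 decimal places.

-1.437

Sk₂ = 3(183.81 − 194.3) / 21.9 = 3 × -10.4900 / 21.9
    = -31.4700 / 21.9 ≈ -1.437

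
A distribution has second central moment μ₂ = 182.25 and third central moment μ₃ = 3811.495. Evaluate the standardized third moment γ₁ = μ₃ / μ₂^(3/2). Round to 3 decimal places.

σ = √μ₂ = √182.25 = 13.50000
σ³ = μ₂^(3/2) = 2460.37500
γ₁ = μ₃/σ³ = 3811.495 / 2460.37500 ≈ 1.549

1.549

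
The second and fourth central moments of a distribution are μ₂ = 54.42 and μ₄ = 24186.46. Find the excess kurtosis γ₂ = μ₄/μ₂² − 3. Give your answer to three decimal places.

μ₂² = 54.42² = 2961.53640
μ₄/μ₂² = 24186.46 / 2961.53640 = 8.16686
γ₂ = 8.16686 − 3 ≈ 5.167

5.167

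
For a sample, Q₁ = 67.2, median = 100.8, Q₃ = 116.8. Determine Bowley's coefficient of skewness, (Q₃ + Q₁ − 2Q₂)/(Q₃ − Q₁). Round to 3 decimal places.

numerator: Q₃ + Q₁ − 2Q₂ = 116.8 + 67.2 − 2×100.8 = -17.6000
denominator: Q₃ − Q₁ = 116.8 − 67.2 = 49.6000
Bowley skewness = -17.6000 / 49.6000 ≈ -0.355

-0.355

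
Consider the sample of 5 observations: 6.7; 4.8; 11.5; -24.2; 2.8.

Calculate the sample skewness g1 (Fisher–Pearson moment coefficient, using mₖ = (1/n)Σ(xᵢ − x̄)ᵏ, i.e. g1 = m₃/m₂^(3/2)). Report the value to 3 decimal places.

x̄ = (6.7 + 4.8 + 11.5 - 24.2 + 2.8) / 5 = 0.3200
deviations (xᵢ − x̄): 6.3800, 4.4800, 11.1800, -24.5200, 2.4800
Σ(xᵢ − x̄)² = 793.1480 ⇒ m₂ = 793.1480/5 = 158.62960
Σ(xᵢ − x̄)³ = -12979.8919 ⇒ m₃ = -12979.8919/5 = -2595.97838
m₂^(3/2) = 158.62960^(1.5) = 1997.91195
g1 = m₃ / m₂^(3/2) = -2595.97838 / 1997.91195 ≈ -1.299

-1.299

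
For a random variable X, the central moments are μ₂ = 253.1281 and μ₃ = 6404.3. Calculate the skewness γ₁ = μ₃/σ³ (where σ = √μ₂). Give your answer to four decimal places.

σ = √μ₂ = √253.1281 = 15.91000
σ³ = μ₂^(3/2) = 4027.26807
γ₁ = μ₃/σ³ = 6404.3 / 4027.26807 ≈ 1.5902

1.5902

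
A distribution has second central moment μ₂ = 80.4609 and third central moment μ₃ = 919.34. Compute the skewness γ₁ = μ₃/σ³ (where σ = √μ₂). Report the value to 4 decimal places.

σ = √μ₂ = √80.4609 = 8.97000
σ³ = μ₂^(3/2) = 721.73427
γ₁ = μ₃/σ³ = 919.34 / 721.73427 ≈ 1.2738

1.2738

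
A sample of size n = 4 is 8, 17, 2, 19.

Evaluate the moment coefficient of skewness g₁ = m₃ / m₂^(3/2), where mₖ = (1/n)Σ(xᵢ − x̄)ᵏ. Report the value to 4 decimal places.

-0.2402

x̄ = (8 + 17 + 2 + 19) / 4 = 11.5000
deviations (xᵢ − x̄): -3.5000, 5.5000, -9.5000, 7.5000
Σ(xᵢ − x̄)² = 189.0000 ⇒ m₂ = 189.0000/4 = 47.25000
Σ(xᵢ − x̄)³ = -312.0000 ⇒ m₃ = -312.0000/4 = -78.00000
m₂^(3/2) = 47.25000^(1.5) = 324.79005
g₁ = m₃ / m₂^(3/2) = -78.00000 / 324.79005 ≈ -0.2402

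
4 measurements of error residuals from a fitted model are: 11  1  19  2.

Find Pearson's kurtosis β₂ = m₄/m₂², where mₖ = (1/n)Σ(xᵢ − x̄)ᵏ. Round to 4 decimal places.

x̄ = 8.2500
Σ(xᵢ − x̄)² = 214.7500 ⇒ m₂ = 53.68750
Σ(xᵢ − x̄)⁴ = 17700.5781 ⇒ m₄ = 4425.14453
m₂² = 2882.34766
β₂ = m₄/m₂² = 4425.14453 / 2882.34766 ≈ 1.5353

1.5353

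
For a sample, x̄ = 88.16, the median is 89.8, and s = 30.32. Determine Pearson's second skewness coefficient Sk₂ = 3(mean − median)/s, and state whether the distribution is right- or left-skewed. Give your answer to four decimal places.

Sk₂ = 3(88.16 − 89.8) / 30.32 = 3 × -1.6400 / 30.32
    = -4.9200 / 30.32 ≈ -0.1623
Sk₂ < 0 ⇒ mean < median ⇒ left-skewed (negative skew).

-0.1623, left-skewed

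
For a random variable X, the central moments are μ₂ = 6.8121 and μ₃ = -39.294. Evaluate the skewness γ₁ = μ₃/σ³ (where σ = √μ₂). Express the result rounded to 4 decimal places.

-2.2101

σ = √μ₂ = √6.8121 = 2.61000
σ³ = μ₂^(3/2) = 17.77958
γ₁ = μ₃/σ³ = -39.294 / 17.77958 ≈ -2.2101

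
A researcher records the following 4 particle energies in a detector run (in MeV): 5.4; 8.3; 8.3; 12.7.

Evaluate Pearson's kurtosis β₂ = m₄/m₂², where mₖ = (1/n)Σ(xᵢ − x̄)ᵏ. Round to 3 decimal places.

2.040

x̄ = 8.6750
Σ(xᵢ − x̄)² = 27.2075 ⇒ m₂ = 6.80187
Σ(xᵢ − x̄)⁴ = 377.5388 ⇒ m₄ = 94.38471
m₂² = 46.26550
β₂ = m₄/m₂² = 94.38471 / 46.26550 ≈ 2.040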